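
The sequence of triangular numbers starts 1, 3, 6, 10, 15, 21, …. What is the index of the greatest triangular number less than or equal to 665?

Solve n(n+1)/2 ≤ 665 for integer n.
n = 35 gives 630 ≤ 665, while n = 36 gives 666 > 665; so the answer is index 35.

35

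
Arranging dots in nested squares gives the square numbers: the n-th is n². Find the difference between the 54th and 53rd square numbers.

107

n² − (n−1)² = 2n − 1, so 54² − 53² = 2·54 − 1 = 107.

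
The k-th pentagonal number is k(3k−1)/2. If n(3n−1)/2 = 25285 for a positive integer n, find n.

130

Set n(3n−1)/2 = 25285, giving 3n² − n − 50570 = 0.
The discriminant is 1 + 24·25285 = 606841, and √606841 = 779.
So n = (1 + 779) / 6 = 780/6 = 130.
Check: 130·(3·130 − 1)/2 = 25285. ✓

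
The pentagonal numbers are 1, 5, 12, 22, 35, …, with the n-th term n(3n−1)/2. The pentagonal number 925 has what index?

25

Set n(3n−1)/2 = 925, giving 3n² − n − 1850 = 0.
So n = (1 + 149) / 6 = 150/6 = 25.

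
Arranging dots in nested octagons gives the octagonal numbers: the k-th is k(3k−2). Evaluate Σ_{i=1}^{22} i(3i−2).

10879

Σ i(3i−2) = 3Σi² − 2Σi over i = 1..22.
Σi = 253 and Σi² = 3795.
3·3795 − 2·253 = 10879.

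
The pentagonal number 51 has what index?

Set n(3n−1)/2 = 51, giving 3n² − n − 102 = 0.
The discriminant is 1 + 24·51 = 1225, and √1225 = 35.
So n = (1 + 35) / 6 = 36/6 = 6.

6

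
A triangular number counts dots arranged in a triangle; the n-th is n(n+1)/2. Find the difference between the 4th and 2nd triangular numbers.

4·5/2 = 10 and 2·3/2 = 3.
Difference: 10 − 3 = 7.

7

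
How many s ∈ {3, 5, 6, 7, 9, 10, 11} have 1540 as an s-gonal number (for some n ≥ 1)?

s = 3: P(3, 55) = 1540. ✓
s = 5: P(5, 32) = 1520 and P(5, 33) = 1617; 1540 is not s-gonal.
s = 6: P(6, 28) = 1540. ✓
s = 7: P(7, 25) = 1525 and P(7, 26) = 1651; 1540 is not s-gonal.
s = 9: P(9, 21) = 1491 and P(9, 22) = 1639; 1540 is not s-gonal.
s = 10: P(10, 20) = 1540. ✓
s = 11: P(11, 18) = 1395 and P(11, 19) = 1558; 1540 is not s-gonal.
Hits: s ∈ {3, 6, 10} → 3.

3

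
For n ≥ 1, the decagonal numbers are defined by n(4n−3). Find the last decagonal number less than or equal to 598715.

597915

Solve n(4n−3) ≤ 598715 for integer n.
n = 387 gives 597915 ≤ 598715, while n = 388 gives 601012 > 598715; so the answer is 597915.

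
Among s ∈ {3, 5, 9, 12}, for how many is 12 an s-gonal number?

s = 3: P(3, 4) = 10 and P(3, 5) = 15; 12 is not s-gonal.
s = 5: P(5, 3) = 12. ✓
s = 9: P(9, 2) = 9 and P(9, 3) = 24; 12 is not s-gonal.
s = 12: P(12, 2) = 12. ✓
Hits: s ∈ {5, 12} → 2.

2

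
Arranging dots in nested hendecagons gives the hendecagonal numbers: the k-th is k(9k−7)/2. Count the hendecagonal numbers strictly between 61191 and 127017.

The n-th hendecagonal number is n(9n−7)/2.
Smallest index with value > 61191: n = 118 (giving 62245).
Largest index with value < 127017: n = 168 (giving 126420).
Indices 118 through 168: 51 terms.

51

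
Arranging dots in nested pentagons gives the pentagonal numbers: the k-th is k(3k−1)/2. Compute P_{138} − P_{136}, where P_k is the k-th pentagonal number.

821

138·(3·138 − 1)/2 = 28497 and 136·(3·136 − 1)/2 = 27676.
Difference: 28497 − 27676 = 821.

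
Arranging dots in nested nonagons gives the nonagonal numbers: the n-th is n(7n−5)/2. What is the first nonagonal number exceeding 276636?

277629

Solve n(7n−5)/2 > 276636 for integer n.
The largest n with value ≤ 276636 is 281 (since 275661 ≤ 276636 < 277629), so the first above is n = 282, value 277629.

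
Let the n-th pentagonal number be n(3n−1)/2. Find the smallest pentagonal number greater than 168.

176

Solve n(3n−1)/2 > 168 for integer n.
The largest n with value ≤ 168 is 10 (since 145 ≤ 168 < 176), so the first above is n = 11, value 176.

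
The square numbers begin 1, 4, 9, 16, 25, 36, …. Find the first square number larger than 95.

100

Solve n² > 95 for integer n.
The largest n with value ≤ 95 is 9 (since 81 ≤ 95 < 100), so the first above is n = 10, value 100.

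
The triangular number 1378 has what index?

Set n(n+1)/2 = 1378, giving n² + n − 2756 = 0.
So n = (-1 + 105) / 2 = 104/2 = 52.
Check: 52·53/2 = 1378. ✓

52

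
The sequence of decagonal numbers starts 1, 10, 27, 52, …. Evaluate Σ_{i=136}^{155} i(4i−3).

Σ i(4i−3) = 4Σi² − 3Σi over i = 136..155.
Σi = 12090 − 9180 = 2910 and Σi² = 1253330 − 829260 = 424070.
4·424070 − 3·2910 = 1687550.

1687550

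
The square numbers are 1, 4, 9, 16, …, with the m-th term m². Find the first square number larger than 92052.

Solve n² > 92052 for integer n.
The largest n with value ≤ 92052 is 303 (since 91809 ≤ 92052 < 92416), so the first above is n = 304, value 92416.

92416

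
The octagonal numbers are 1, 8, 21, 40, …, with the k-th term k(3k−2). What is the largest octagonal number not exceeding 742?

736

Solve n(3n−2) ≤ 742 for integer n.
n = 16 gives 736 ≤ 742, while n = 17 gives 833 > 742; so the answer is 736.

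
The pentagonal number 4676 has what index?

56

Set n(3n−1)/2 = 4676, giving 3n² − n − 9352 = 0.
The discriminant is 1 + 24·4676 = 112225, and √112225 = 335.
So n = (1 + 335) / 6 = 336/6 = 56.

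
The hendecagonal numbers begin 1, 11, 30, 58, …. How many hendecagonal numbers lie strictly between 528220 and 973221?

122

The n-th hendecagonal number is n(9n−7)/2.
Smallest index with value > 528220: n = 344 (giving 531308).
Largest index with value < 973221: n = 465 (giving 971385).
Indices 344 through 465: 122 terms.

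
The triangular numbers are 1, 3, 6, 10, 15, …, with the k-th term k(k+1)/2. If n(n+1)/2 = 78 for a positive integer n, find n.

Set n(n+1)/2 = 78, giving n² + n − 156 = 0.
The discriminant is 1 + 8·78 = 625, and √625 = 25.
So n = (-1 + 25) / 2 = 24/2 = 12.

12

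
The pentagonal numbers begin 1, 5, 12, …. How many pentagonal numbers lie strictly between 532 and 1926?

16

The n-th pentagonal number is n(3n−1)/2.
Smallest index with value > 532: n = 20 (giving 590).
Largest index with value < 1926: n = 35 (giving 1820).
Indices 20 through 35: 16 terms.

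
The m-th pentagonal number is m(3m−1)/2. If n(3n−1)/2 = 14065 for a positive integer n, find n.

97

Set n(3n−1)/2 = 14065, giving 3n² − n − 28130 = 0.
The discriminant is 1 + 24·14065 = 337561, and √337561 = 581.
So n = (1 + 581) / 6 = 582/6 = 97.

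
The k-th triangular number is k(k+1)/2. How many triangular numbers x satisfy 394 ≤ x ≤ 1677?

30

The n-th triangular number is n(n+1)/2.
Smallest index with value ≥ 394: n = 28 (giving 406).
Largest index with value ≤ 1677: n = 57 (giving 1653).
Indices 28 through 57: 30 terms.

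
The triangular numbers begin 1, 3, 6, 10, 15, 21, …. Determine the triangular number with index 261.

261·262/2 = 68382/2 = 34191.

34191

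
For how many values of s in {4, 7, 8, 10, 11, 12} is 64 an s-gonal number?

s = 4: P(4, 8) = 64. ✓
s = 7: P(7, 5) = 55 and P(7, 6) = 81; 64 is not s-gonal.
s = 8: P(8, 4) = 40 and P(8, 5) = 65; 64 is not s-gonal.
s = 10: P(10, 4) = 52 and P(10, 5) = 85; 64 is not s-gonal.
s = 11: P(11, 4) = 58 and P(11, 5) = 95; 64 is not s-gonal.
s = 12: P(12, 4) = 64. ✓
Hits: s ∈ {4, 12} → 2.

2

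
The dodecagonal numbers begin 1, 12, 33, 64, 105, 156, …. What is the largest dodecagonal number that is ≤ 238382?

236748

Solve n(5n−4) ≤ 238382 for integer n.
n = 218 gives 236748 ≤ 238382, while n = 219 gives 238929 > 238382; so the answer is 236748.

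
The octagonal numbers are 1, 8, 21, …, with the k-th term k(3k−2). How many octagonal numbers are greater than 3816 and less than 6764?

The n-th octagonal number is n(3n−2).
Smallest index with value > 3816: n = 37 (giving 4033).
Largest index with value < 6764: n = 47 (giving 6533).
Indices 37 through 47: 11 terms.

11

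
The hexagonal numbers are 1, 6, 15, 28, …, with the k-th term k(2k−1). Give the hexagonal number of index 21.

861

The 21st hexagonal number is n(2n−1) with n = 21.
21·(2·21 − 1) = 21·41 = 861.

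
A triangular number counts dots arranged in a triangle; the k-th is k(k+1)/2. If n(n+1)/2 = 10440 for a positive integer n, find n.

144

Set n(n+1)/2 = 10440, giving n² + n − 20880 = 0.
The discriminant is 1 + 8·10440 = 83521, and √83521 = 289.
So n = (-1 + 289) / 2 = 288/2 = 144.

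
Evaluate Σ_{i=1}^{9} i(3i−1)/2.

405

Σ i(3i−1)/2 = (3Σi² − Σi) / 2 over i = 1..9.
Σi = 45 and Σi² = 285.
(3·285 − 1·45) / 2 = 810/2 = 405.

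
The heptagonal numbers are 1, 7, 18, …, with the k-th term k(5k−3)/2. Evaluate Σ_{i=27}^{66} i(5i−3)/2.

Σ i(5i−3)/2 = (5Σi² − 3Σi) / 2 over i = 27..66.
Σi = 2211 − 351 = 1860 and Σi² = 98021 − 6201 = 91820.
(5·91820 − 3·1860) / 2 = 453520/2 = 226760.

226760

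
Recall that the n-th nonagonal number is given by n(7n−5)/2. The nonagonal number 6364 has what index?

43

Set n(7n−5)/2 = 6364, giving 7n² − 5n − 12728 = 0.
The discriminant is 25 + 56·6364 = 356409, and √356409 = 597.
So n = (5 + 597) / 14 = 602/14 = 43.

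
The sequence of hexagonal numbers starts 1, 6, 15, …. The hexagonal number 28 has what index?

Set n(2n−1) = 28, giving 2n² − n − 28 = 0.
So n = (1 + 15) / 4 = 16/4 = 4.

4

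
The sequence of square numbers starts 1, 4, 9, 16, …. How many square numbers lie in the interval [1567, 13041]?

75

The n-th square number is n².
Smallest index with value ≥ 1567: n = 40 (giving 1600).
Largest index with value ≤ 13041: n = 114 (giving 12996).
Indices 40 through 114: 75 terms.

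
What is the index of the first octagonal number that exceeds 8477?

Solve n(3n−2) > 8477 for integer n.
The largest n with value ≤ 8477 is 53 (since 8321 ≤ 8477 < 8640), so the first above is n = 54, value 8640.

54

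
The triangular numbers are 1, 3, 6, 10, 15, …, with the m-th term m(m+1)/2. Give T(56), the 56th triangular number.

1596

The 56th triangular number is n(n+1)/2 with n = 56.
56·57/2 = 3192/2 = 1596.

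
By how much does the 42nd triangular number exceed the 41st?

Consecutive triangular numbers differ by n: T_{42} − T_{41} = 42.

42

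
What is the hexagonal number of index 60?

7140

The 60th hexagonal number is n(2n−1) with n = 60.
60·(2·60 − 1) = 60·119 = 7140.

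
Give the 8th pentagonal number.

The 8th pentagonal number is n(3n−1)/2 with n = 8.
8·(3·8 − 1)/2 = 8·23/2 = 92.

92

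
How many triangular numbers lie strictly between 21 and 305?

18

The n-th triangular number is n(n+1)/2.
Smallest index with value > 21: n = 7 (giving 28).
Largest index with value < 305: n = 24 (giving 300).
Indices 7 through 24: 18 terms.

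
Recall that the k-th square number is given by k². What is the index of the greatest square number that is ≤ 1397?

Solve n² ≤ 1397 for integer n.
n = 37 gives 1369 ≤ 1397, while n = 38 gives 1444 > 1397; so the answer is index 37.

37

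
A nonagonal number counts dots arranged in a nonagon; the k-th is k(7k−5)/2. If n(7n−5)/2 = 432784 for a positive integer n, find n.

Set n(7n−5)/2 = 432784, giving 7n² − 5n − 865568 = 0.
The discriminant is 25 + 56·432784 = 24235929, and √24235929 = 4923.
So n = (5 + 4923) / 14 = 4928/14 = 352.
Check: 352·(7·352 − 5)/2 = 432784. ✓

352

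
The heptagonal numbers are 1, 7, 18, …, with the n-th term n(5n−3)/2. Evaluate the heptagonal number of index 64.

10144

The 64th heptagonal number is n(5n−3)/2 with n = 64.
64·(5·64 − 3)/2 = 64·317/2 = 10144.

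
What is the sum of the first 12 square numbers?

650

Σ_{i=1}^{12} i² = 12·13·25/6 = 650.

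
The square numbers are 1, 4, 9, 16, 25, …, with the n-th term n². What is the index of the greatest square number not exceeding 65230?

255

Solve n² ≤ 65230 for integer n.
n = 255 gives 65025 ≤ 65230, while n = 256 gives 65536 > 65230; so the answer is index 255.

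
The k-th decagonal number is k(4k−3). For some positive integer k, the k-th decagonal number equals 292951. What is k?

271

Set n(4n−3) = 292951, giving 4n² − 3n − 292951 = 0.
The discriminant is 9 + 16·292951 = 4687225, and √4687225 = 2165.
So n = (3 + 2165) / 8 = 2168/8 = 271.
Check: 271·(4·271 − 3) = 292951. ✓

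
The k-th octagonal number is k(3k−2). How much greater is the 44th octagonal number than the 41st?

759

44·(3·44 − 2) = 5720 and 41·(3·41 − 2) = 4961.
Difference: 5720 − 4961 = 759.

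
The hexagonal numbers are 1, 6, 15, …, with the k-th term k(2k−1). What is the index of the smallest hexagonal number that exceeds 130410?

Solve n(2n−1) > 130410 for integer n.
The largest n with value ≤ 130410 is 255 (since 129795 ≤ 130410 < 130816), so the first above is n = 256, value 130816.

256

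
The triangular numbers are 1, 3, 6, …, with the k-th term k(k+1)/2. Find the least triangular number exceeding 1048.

1081

Solve n(n+1)/2 > 1048 for integer n.
The largest n with value ≤ 1048 is 45 (since 1035 ≤ 1048 < 1081), so the first above is n = 46, value 1081.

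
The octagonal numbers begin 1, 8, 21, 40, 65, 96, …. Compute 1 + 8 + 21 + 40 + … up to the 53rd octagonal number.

150255

Σ i(3i−2) = 3Σi² − 2Σi over i = 1..53.
Σi = 1431 and Σi² = 51039.
3·51039 − 2·1431 = 150255.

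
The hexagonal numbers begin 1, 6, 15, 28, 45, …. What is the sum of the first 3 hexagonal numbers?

Σ i(2i−1) = 2Σi² − Σi over i = 1..3.
Σi = 6 and Σi² = 14.
2·14 − 1·6 = 22.

22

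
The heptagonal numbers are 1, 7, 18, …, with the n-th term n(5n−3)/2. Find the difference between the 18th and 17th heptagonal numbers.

86

Consecutive heptagonal numbers differ by 5n − 4: here 5·18 − 4 = 86.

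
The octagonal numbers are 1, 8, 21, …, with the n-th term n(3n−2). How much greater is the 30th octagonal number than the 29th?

175

Consecutive octagonal numbers differ by 6n − 5: here 6·30 − 5 = 175.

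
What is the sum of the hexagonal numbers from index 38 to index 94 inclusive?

523678

Σ i(2i−1) = 2Σi² − Σi over i = 38..94.
Σi = 4465 − 703 = 3762 and Σi² = 281295 − 17575 = 263720.
2·263720 − 1·3762 = 523678.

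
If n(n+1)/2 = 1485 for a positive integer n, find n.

54

Set n(n+1)/2 = 1485, giving n² + n − 2970 = 0.
The discriminant is 1 + 8·1485 = 11881, and √11881 = 109.
So n = (-1 + 109) / 2 = 108/2 = 54.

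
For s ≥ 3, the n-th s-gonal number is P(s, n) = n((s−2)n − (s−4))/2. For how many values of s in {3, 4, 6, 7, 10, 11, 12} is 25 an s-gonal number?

s = 3: P(3, 6) = 21 and P(3, 7) = 28; 25 is not s-gonal.
s = 4: P(4, 5) = 25. ✓
s = 6: P(6, 3) = 15 and P(6, 4) = 28; 25 is not s-gonal.
s = 7: P(7, 3) = 18 and P(7, 4) = 34; 25 is not s-gonal.
s = 10: P(10, 2) = 10 and P(10, 3) = 27; 25 is not s-gonal.
s = 11: P(11, 2) = 11 and P(11, 3) = 30; 25 is not s-gonal.
s = 12: P(12, 2) = 12 and P(12, 3) = 33; 25 is not s-gonal.
Hits: s ∈ {4} → 1.

1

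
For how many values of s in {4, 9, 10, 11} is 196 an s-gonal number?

s = 4: P(4, 14) = 196. ✓
s = 9: P(9, 7) = 154 and P(9, 8) = 204; 196 is not s-gonal.
s = 10: P(10, 7) = 175 and P(10, 8) = 232; 196 is not s-gonal.
s = 11: P(11, 7) = 196. ✓
Hits: s ∈ {4, 11} → 2.

2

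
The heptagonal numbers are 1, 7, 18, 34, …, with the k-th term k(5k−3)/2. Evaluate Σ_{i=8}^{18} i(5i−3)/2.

Σ i(5i−3)/2 = (5Σi² − 3Σi) / 2 over i = 8..18.
Σi = 171 − 28 = 143 and Σi² = 2109 − 140 = 1969.
(5·1969 − 3·143) / 2 = 9416/2 = 4708.

4708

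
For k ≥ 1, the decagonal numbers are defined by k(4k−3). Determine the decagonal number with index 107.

45475

The 107th decagonal number is n(4n−3) with n = 107.
107·(4·107 − 3) = 107·425 = 45475.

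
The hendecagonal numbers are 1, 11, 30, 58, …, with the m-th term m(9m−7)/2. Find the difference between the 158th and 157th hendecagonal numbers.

Consecutive hendecagonal numbers differ by 9n − 8: here 9·158 − 8 = 1414.

1414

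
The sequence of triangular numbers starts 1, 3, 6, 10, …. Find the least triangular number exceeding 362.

Solve n(n+1)/2 > 362 for integer n.
The largest n with value ≤ 362 is 26 (since 351 ≤ 362 < 378), so the first above is n = 27, value 378.

378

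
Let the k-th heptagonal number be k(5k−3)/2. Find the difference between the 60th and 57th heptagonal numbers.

873

60·(5·60 − 3)/2 = 8910 and 57·(5·57 − 3)/2 = 8037.
Difference: 8910 − 8037 = 873.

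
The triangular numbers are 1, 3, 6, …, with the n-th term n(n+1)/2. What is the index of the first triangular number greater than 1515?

Solve n(n+1)/2 > 1515 for integer n.
The largest n with value ≤ 1515 is 54 (since 1485 ≤ 1515 < 1540), so the first above is n = 55, value 1540.

55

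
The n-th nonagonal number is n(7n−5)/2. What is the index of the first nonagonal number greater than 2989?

Solve n(7n−5)/2 > 2989 for integer n.
The largest n with value ≤ 2989 is 29 (since 2871 ≤ 2989 < 3075), so the first above is n = 30, value 3075.

30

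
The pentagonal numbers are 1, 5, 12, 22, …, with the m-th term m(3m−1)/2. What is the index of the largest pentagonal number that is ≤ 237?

12

Solve n(3n−1)/2 ≤ 237 for integer n.
n = 12 gives 210 ≤ 237, while n = 13 gives 247 > 237; so the answer is index 12.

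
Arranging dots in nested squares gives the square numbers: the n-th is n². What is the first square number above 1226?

1296

Solve n² > 1226 for integer n.
The largest n with value ≤ 1226 is 35 (since 1225 ≤ 1226 < 1296), so the first above is n = 36, value 1296.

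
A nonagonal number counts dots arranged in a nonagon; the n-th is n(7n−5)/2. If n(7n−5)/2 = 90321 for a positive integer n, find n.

Set n(7n−5)/2 = 90321, giving 7n² − 5n − 180642 = 0.
So n = (5 + 2249) / 14 = 2254/14 = 161.

161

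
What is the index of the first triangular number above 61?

Solve n(n+1)/2 > 61 for integer n.
The largest n with value ≤ 61 is 10 (since 55 ≤ 61 < 66), so the first above is n = 11, value 66.

11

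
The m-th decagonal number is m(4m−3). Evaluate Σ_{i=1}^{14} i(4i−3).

Σ i(4i−3) = 4Σi² − 3Σi over i = 1..14.
Σi = 105 and Σi² = 1015.
4·1015 − 3·105 = 3745.

3745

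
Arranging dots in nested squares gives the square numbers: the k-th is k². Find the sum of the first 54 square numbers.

Σ_{i=1}^{54} i² = 54·55·109/6 = 53955.

53955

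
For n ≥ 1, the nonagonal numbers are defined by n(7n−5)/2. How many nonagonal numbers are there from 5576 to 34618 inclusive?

59

The n-th nonagonal number is n(7n−5)/2.
Smallest index with value ≥ 5576: n = 41 (giving 5781).
Largest index with value ≤ 34618: n = 99 (giving 34056).
Indices 41 through 99: 59 terms.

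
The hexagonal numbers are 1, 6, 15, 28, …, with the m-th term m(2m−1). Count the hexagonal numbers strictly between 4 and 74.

5

The n-th hexagonal number is n(2n−1).
Smallest index with value > 4: n = 2 (giving 6).
Largest index with value < 74: n = 6 (giving 66).
Indices 2 through 6: 5 terms.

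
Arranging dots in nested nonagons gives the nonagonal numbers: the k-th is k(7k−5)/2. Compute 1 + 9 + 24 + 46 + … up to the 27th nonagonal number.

23310

Σ i(7i−5)/2 = (7Σi² − 5Σi) / 2 over i = 1..27.
Σi = 378 and Σi² = 6930.
(7·6930 − 5·378) / 2 = 46620/2 = 23310.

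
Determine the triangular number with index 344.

The 344th triangular number is n(n+1)/2 with n = 344.
344·345/2 = 118680/2 = 59340.

59340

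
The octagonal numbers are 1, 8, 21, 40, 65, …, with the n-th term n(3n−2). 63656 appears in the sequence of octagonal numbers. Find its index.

146

Set n(3n−2) = 63656, giving 3n² − 2n − 63656 = 0.
The discriminant is 4 + 12·63656 = 763876, and √763876 = 874.
So n = (2 + 874) / 6 = 876/6 = 146.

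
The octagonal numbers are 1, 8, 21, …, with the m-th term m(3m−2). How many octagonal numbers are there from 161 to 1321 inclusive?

14

The n-th octagonal number is n(3n−2).
Smallest index with value ≥ 161: n = 8 (giving 176).
Largest index with value ≤ 1321: n = 21 (giving 1281).
Indices 8 through 21: 14 terms.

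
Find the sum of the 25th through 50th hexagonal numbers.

75075

Σ i(2i−1) = 2Σi² − Σi over i = 25..50.
Σi = 1275 − 300 = 975 and Σi² = 42925 − 4900 = 38025.
2·38025 − 1·975 = 75075.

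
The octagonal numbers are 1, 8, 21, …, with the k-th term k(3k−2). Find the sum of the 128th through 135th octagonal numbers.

Σ i(3i−2) = 3Σi² − 2Σi over i = 128..135.
Σi = 9180 − 8128 = 1052 and Σi² = 829260 − 690880 = 138380.
3·138380 − 2·1052 = 413036.

413036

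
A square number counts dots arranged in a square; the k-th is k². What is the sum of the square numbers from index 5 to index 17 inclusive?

1755

Σ_{i=5}^{17} i² = 1785 − 30 = 1755.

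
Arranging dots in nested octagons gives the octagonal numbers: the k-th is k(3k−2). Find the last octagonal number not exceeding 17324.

17176

Solve n(3n−2) ≤ 17324 for integer n.
n = 76 gives 17176 ≤ 17324, while n = 77 gives 17633 > 17324; so the answer is 17176.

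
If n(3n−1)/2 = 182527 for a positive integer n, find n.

Set n(3n−1)/2 = 182527, giving 3n² − n − 365054 = 0.
The discriminant is 1 + 24·182527 = 4380649, and √4380649 = 2093.
So n = (1 + 2093) / 6 = 2094/6 = 349.

349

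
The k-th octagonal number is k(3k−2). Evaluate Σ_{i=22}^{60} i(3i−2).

Σ i(3i−2) = 3Σi² − 2Σi over i = 22..60.
Σi = 1830 − 231 = 1599 and Σi² = 73810 − 3311 = 70499.
3·70499 − 2·1599 = 208299.

208299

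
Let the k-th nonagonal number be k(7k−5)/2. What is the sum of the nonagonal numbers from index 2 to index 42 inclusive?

87289

Σ i(7i−5)/2 = (7Σi² − 5Σi) / 2 over i = 2..42.
Σi = 903 − 1 = 902 and Σi² = 25585 − 1 = 25584.
(7·25584 − 5·902) / 2 = 174578/2 = 87289.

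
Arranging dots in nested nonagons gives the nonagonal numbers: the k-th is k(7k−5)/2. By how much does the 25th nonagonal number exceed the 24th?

169

Consecutive nonagonal numbers differ by 7n − 6: here 7·25 − 6 = 169.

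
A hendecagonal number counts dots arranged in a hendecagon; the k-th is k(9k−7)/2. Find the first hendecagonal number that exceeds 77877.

77946

Solve n(9n−7)/2 > 77877 for integer n.
The largest n with value ≤ 77877 is 131 (since 76766 ≤ 77877 < 77946), so the first above is n = 132, value 77946.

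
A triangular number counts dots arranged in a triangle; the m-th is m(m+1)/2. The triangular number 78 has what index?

12

Set n(n+1)/2 = 78, giving n² + n − 156 = 0.
The discriminant is 1 + 8·78 = 625, and √625 = 25.
So n = (-1 + 25) / 2 = 24/2 = 12.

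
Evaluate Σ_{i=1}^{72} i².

Σ_{i=1}^{72} i² = 72·73·145/6 = 127020.

127020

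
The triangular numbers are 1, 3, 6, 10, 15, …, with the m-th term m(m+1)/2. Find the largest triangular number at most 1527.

Solve n(n+1)/2 ≤ 1527 for integer n.
n = 54 gives 1485 ≤ 1527, while n = 55 gives 1540 > 1527; so the answer is 1485.

1485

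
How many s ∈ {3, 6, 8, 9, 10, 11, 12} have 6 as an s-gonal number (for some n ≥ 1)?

2

s = 3: P(3, 3) = 6. ✓
s = 6: P(6, 2) = 6. ✓
s = 8: P(8, 1) = 1 and P(8, 2) = 8; 6 is not s-gonal.
s = 9: P(9, 1) = 1 and P(9, 2) = 9; 6 is not s-gonal.
s = 10: P(10, 1) = 1 and P(10, 2) = 10; 6 is not s-gonal.
s = 11: P(11, 1) = 1 and P(11, 2) = 11; 6 is not s-gonal.
s = 12: P(12, 1) = 1 and P(12, 2) = 12; 6 is not s-gonal.
Hits: s ∈ {3, 6} → 2.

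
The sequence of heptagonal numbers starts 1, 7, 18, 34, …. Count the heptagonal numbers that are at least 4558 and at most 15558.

37

The n-th heptagonal number is n(5n−3)/2.
Smallest index with value ≥ 4558: n = 43 (giving 4558).
Largest index with value ≤ 15558: n = 79 (giving 15484).
Indices 43 through 79: 37 terms.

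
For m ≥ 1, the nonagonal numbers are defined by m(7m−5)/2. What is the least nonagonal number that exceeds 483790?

486019

Solve n(7n−5)/2 > 483790 for integer n.
The largest n with value ≤ 483790 is 372 (since 483414 ≤ 483790 < 486019), so the first above is n = 373, value 486019.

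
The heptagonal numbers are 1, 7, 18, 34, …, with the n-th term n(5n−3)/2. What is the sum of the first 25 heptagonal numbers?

Σ i(5i−3)/2 = (5Σi² − 3Σi) / 2 over i = 1..25.
Σi = 325 and Σi² = 5525.
(5·5525 − 3·325) / 2 = 26650/2 = 13325.

13325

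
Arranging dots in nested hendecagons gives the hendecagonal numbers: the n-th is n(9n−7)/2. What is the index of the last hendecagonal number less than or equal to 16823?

Solve n(9n−7)/2 ≤ 16823 for integer n.
n = 61 gives 16531 ≤ 16823, while n = 62 gives 17081 > 16823; so the answer is index 61.

61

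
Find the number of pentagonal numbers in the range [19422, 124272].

175

The n-th pentagonal number is n(3n−1)/2.
Smallest index with value ≥ 19422: n = 114 (giving 19437).
Largest index with value ≤ 124272: n = 288 (giving 124272).
Indices 114 through 288: 175 terms.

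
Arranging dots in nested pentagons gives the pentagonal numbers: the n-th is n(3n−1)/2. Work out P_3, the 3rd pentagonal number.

The 3rd pentagonal number is n(3n−1)/2 with n = 3.
3·(3·3 − 1)/2 = 3·8/2 = 3·4 = 12.

12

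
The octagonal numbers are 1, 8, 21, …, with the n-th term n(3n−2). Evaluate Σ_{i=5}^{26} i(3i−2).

Σ i(3i−2) = 3Σi² − 2Σi over i = 5..26.
Σi = 351 − 10 = 341 and Σi² = 6201 − 30 = 6171.
3·6171 − 2·341 = 17831.

17831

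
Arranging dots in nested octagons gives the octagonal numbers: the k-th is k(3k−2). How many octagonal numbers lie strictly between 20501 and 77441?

The n-th octagonal number is n(3n−2).
Smallest index with value > 20501: n = 84 (giving 21000).
Largest index with value < 77441: n = 160 (giving 76480).
Indices 84 through 160: 77 terms.

77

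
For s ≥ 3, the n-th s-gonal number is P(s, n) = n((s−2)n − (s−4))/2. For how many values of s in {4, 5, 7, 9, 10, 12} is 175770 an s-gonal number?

s = 4: P(4, 419) = 175561 and P(4, 420) = 176400; 175770 is not s-gonal.
s = 5: P(5, 342) = 175275 and P(5, 343) = 176302; 175770 is not s-gonal.
s = 7: P(7, 265) = 175165 and P(7, 266) = 176491; 175770 is not s-gonal.
s = 9: P(9, 224) = 175056 and P(9, 225) = 176625; 175770 is not s-gonal.
s = 10: P(10, 210) = 175770. ✓
s = 12: P(12, 187) = 174097 and P(12, 188) = 175968; 175770 is not s-gonal.
Hits: s ∈ {10} → 1.

1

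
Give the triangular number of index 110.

The 110th triangular number is n(n+1)/2 with n = 110.
110·111/2 = 12210/2 = 6105.

6105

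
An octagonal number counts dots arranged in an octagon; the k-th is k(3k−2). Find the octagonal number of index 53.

8321

The 53rd octagonal number is n(3n−2) with n = 53.
53·(3·53 − 2) = 53·157 = 8321.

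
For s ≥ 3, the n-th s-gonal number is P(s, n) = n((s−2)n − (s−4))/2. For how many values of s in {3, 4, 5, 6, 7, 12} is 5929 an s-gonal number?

2

s = 3: P(3, 108) = 5886 and P(3, 109) = 5995; 5929 is not s-gonal.
s = 4: P(4, 77) = 5929. ✓
s = 5: P(5, 63) = 5922 and P(5, 64) = 6112; 5929 is not s-gonal.
s = 6: P(6, 54) = 5778 and P(6, 55) = 5995; 5929 is not s-gonal.
s = 7: P(7, 49) = 5929. ✓
s = 12: P(12, 34) = 5644 and P(12, 35) = 5985; 5929 is not s-gonal.
Hits: s ∈ {4, 7} → 2.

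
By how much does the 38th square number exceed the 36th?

148

38² = 1444 and 36² = 1296.
Difference: 1444 − 1296 = 148.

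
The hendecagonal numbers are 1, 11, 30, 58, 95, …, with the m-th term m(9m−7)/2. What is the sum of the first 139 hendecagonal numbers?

4037950

Σ i(9i−7)/2 = (9Σi² − 7Σi) / 2 over i = 1..139.
Σi = 9730 and Σi² = 904890.
(9·904890 − 7·9730) / 2 = 8075900/2 = 4037950.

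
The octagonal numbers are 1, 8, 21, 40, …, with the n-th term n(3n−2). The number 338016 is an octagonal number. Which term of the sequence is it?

336

Set n(3n−2) = 338016, giving 3n² − 2n − 338016 = 0.
The discriminant is 4 + 12·338016 = 4056196, and √4056196 = 2014.
So n = (2 + 2014) / 6 = 2016/6 = 336.
Check: 336·(3·336 − 2) = 338016. ✓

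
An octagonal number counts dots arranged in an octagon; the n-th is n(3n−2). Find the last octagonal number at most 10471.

10325

Solve n(3n−2) ≤ 10471 for integer n.
n = 59 gives 10325 ≤ 10471, while n = 60 gives 10680 > 10471; so the answer is 10325.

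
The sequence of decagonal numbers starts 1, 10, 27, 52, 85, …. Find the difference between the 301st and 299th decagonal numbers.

4794

301·(4·301 − 3) = 361501 and 299·(4·299 − 3) = 356707.
Difference: 361501 − 356707 = 4794.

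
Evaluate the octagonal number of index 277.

277·(3·277 − 2) = 277·829 = 229633.

229633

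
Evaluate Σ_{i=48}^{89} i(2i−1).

Σ i(2i−1) = 2Σi² − Σi over i = 48..89.
Σi = 4005 − 1128 = 2877 and Σi² = 238965 − 35720 = 203245.
2·203245 − 1·2877 = 403613.

403613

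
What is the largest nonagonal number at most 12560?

12450

Solve n(7n−5)/2 ≤ 12560 for integer n.
n = 60 gives 12450 ≤ 12560, while n = 61 gives 12871 > 12560; so the answer is 12450.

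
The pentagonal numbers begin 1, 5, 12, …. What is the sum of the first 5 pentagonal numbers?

75

Σ i(3i−1)/2 = (3Σi² − Σi) / 2 over i = 1..5.
Σi = 15 and Σi² = 55.
(3·55 − 1·15) / 2 = 150/2 = 75.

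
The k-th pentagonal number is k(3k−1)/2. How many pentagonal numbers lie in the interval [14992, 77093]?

126

The n-th pentagonal number is n(3n−1)/2.
Smallest index with value ≥ 14992: n = 101 (giving 15251).
Largest index with value ≤ 77093: n = 226 (giving 76501).
Indices 101 through 226: 126 terms.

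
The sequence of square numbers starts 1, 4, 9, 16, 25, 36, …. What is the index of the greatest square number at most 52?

7

Solve n² ≤ 52 for integer n.
n = 7 gives 49 ≤ 52, while n = 8 gives 64 > 52; so the answer is index 7.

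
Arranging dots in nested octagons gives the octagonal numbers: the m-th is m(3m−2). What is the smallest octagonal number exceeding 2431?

Solve n(3n−2) > 2431 for integer n.
The largest n with value ≤ 2431 is 28 (since 2296 ≤ 2431 < 2465), so the first above is n = 29, value 2465.

2465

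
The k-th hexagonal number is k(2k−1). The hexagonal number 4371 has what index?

Set n(2n−1) = 4371, giving 2n² − n − 4371 = 0.
So n = (1 + 187) / 4 = 188/4 = 47.
Check: 47·(2·47 − 1) = 4371. ✓

47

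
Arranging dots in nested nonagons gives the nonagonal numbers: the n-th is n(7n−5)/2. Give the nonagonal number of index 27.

27·(7·27 − 5)/2 = 27·184/2 = 27·92 = 2484.

2484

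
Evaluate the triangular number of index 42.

42·43/2 = 1806/2 = 903.

903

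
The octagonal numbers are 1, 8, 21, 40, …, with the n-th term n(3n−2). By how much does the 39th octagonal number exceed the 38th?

Consecutive octagonal numbers differ by 6n − 5: here 6·39 − 5 = 229.

229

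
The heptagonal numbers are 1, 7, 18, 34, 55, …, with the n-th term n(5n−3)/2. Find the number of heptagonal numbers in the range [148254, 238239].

The n-th heptagonal number is n(5n−3)/2.
Smallest index with value ≥ 148254: n = 244 (giving 148474).
Largest index with value ≤ 238239: n = 309 (giving 238239).
Indices 244 through 309: 66 terms.

66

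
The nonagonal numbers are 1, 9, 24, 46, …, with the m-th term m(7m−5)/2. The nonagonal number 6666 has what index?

Set n(7n−5)/2 = 6666, giving 7n² − 5n − 13332 = 0.
The discriminant is 25 + 56·6666 = 373321, and √373321 = 611.
So n = (5 + 611) / 14 = 616/14 = 44.

44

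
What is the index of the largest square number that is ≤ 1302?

Solve n² ≤ 1302 for integer n.
n = 36 gives 1296 ≤ 1302, while n = 37 gives 1369 > 1302; so the answer is index 36.

36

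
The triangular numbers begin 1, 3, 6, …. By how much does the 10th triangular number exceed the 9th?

Consecutive triangular numbers differ by n: T_{10} − T_{9} = 10.

10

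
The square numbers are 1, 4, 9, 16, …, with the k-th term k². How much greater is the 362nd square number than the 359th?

2163

362² = 131044 and 359² = 128881.
Difference: 131044 − 128881 = 2163.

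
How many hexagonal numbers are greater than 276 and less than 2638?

The n-th hexagonal number is n(2n−1).
Smallest index with value > 276: n = 13 (giving 325).
Largest index with value < 2638: n = 36 (giving 2556).
Indices 13 through 36: 24 terms.

24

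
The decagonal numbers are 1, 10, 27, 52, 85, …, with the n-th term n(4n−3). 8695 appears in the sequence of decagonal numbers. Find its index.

Set n(4n−3) = 8695, giving 4n² − 3n − 8695 = 0.
So n = (3 + 373) / 8 = 376/8 = 47.

47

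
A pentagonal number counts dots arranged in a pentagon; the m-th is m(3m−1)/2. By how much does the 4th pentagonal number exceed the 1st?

21

4·(3·4 − 1)/2 = 22 and 1·(3·1 − 1)/2 = 1.
Difference: 22 − 1 = 21.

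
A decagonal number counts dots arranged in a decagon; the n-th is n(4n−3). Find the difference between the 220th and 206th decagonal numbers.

220·(4·220 − 3) = 192940 and 206·(4·206 − 3) = 169126.
Difference: 192940 − 169126 = 23814.

23814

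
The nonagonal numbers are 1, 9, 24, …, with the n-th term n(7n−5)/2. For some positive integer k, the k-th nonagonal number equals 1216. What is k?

19

Set n(7n−5)/2 = 1216, giving 7n² − 5n − 2432 = 0.
The discriminant is 25 + 56·1216 = 68121, and √68121 = 261.
So n = (5 + 261) / 14 = 266/14 = 19.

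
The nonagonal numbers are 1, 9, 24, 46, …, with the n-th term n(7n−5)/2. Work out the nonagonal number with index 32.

The 32nd nonagonal number is n(7n−5)/2 with n = 32.
32·(7·32 − 5)/2 = 32·219/2 = 3504.

3504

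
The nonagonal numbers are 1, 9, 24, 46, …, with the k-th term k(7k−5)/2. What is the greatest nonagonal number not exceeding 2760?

2674

Solve n(7n−5)/2 ≤ 2760 for integer n.
n = 28 gives 2674 ≤ 2760, while n = 29 gives 2871 > 2760; so the answer is 2674.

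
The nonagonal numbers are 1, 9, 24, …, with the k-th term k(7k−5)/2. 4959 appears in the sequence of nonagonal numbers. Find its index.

38

Set n(7n−5)/2 = 4959, giving 7n² − 5n − 9918 = 0.
The discriminant is 25 + 56·4959 = 277729, and √277729 = 527.
So n = (5 + 527) / 14 = 532/14 = 38.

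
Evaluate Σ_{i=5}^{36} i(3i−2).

47216

Σ i(3i−2) = 3Σi² − 2Σi over i = 5..36.
Σi = 666 − 10 = 656 and Σi² = 16206 − 30 = 16176.
3·16176 − 2·656 = 47216.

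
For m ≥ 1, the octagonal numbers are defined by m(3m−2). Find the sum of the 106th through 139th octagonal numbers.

1532125

Σ i(3i−2) = 3Σi² − 2Σi over i = 106..139.
Σi = 9730 − 5565 = 4165 and Σi² = 904890 − 391405 = 513485.
3·513485 − 2·4165 = 1532125.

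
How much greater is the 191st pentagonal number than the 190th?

Consecutive pentagonal numbers differ by 3n − 2: here 3·191 − 2 = 571.

571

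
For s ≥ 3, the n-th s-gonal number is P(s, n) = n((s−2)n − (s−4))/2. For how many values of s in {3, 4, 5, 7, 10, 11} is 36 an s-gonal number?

s = 3: P(3, 8) = 36. ✓
s = 4: P(4, 6) = 36. ✓
s = 5: P(5, 5) = 35 and P(5, 6) = 51; 36 is not s-gonal.
s = 7: P(7, 4) = 34 and P(7, 5) = 55; 36 is not s-gonal.
s = 10: P(10, 3) = 27 and P(10, 4) = 52; 36 is not s-gonal.
s = 11: P(11, 3) = 30 and P(11, 4) = 58; 36 is not s-gonal.
Hits: s ∈ {3, 4} → 2.

2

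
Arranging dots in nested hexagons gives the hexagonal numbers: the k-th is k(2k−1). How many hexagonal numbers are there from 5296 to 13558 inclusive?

31

The n-th hexagonal number is n(2n−1).
Smallest index with value ≥ 5296: n = 52 (giving 5356).
Largest index with value ≤ 13558: n = 82 (giving 13366).
Indices 52 through 82: 31 terms.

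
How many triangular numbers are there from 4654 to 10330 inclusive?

48

The n-th triangular number is n(n+1)/2.
Smallest index with value ≥ 4654: n = 96 (giving 4656).
Largest index with value ≤ 10330: n = 143 (giving 10296).
Indices 96 through 143: 48 terms.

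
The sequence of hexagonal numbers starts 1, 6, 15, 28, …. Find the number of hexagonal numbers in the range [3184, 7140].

The n-th hexagonal number is n(2n−1).
Smallest index with value ≥ 3184: n = 41 (giving 3321).
Largest index with value ≤ 7140: n = 60 (giving 7140).
Indices 41 through 60: 20 terms.

20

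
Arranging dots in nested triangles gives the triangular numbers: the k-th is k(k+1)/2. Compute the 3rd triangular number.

6

The 3rd triangular number is n(n+1)/2 with n = 3.
3·4/2 = 12/2 = 6.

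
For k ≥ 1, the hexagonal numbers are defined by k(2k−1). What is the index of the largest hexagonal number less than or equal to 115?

Solve n(2n−1) ≤ 115 for integer n.
n = 7 gives 91 ≤ 115, while n = 8 gives 120 > 115; so the answer is index 7.

7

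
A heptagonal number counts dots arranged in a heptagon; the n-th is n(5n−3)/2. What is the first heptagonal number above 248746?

Solve n(5n−3)/2 > 248746 for integer n.
The largest n with value ≤ 248746 is 315 (since 247590 ≤ 248746 < 249166), so the first above is n = 316, value 249166.

249166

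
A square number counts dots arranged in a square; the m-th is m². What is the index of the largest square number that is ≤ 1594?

39

Solve n² ≤ 1594 for integer n.
n = 39 gives 1521 ≤ 1594, while n = 40 gives 1600 > 1594; so the answer is index 39.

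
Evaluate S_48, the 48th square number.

2304

48² = 2304.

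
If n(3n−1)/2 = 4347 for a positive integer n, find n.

54

Set n(3n−1)/2 = 4347, giving 3n² − n − 8694 = 0.
The discriminant is 1 + 24·4347 = 104329, and √104329 = 323.
So n = (1 + 323) / 6 = 324/6 = 54.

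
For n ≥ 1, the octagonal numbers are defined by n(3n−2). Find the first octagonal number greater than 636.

Solve n(3n−2) > 636 for integer n.
The largest n with value ≤ 636 is 14 (since 560 ≤ 636 < 645), so the first above is n = 15, value 645.

645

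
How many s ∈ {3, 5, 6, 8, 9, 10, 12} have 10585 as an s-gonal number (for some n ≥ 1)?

2

s = 3: P(3, 145) = 10585. ✓
s = 5: P(5, 84) = 10542 and P(5, 85) = 10795; 10585 is not s-gonal.
s = 6: P(6, 73) = 10585. ✓
s = 8: P(8, 59) = 10325 and P(8, 60) = 10680; 10585 is not s-gonal.
s = 9: P(9, 55) = 10450 and P(9, 56) = 10836; 10585 is not s-gonal.
s = 10: P(10, 51) = 10251 and P(10, 52) = 10660; 10585 is not s-gonal.
s = 12: P(12, 46) = 10396 and P(12, 47) = 10857; 10585 is not s-gonal.
Hits: s ∈ {3, 6} → 2.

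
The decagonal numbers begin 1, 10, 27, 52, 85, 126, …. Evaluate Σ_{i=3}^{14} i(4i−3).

Σ i(4i−3) = 4Σi² − 3Σi over i = 3..14.
Σi = 105 − 3 = 102 and Σi² = 1015 − 5 = 1010.
4·1010 − 3·102 = 3734.

3734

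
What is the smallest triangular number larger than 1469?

1485

Solve n(n+1)/2 > 1469 for integer n.
The largest n with value ≤ 1469 is 53 (since 1431 ≤ 1469 < 1485), so the first above is n = 54, value 1485.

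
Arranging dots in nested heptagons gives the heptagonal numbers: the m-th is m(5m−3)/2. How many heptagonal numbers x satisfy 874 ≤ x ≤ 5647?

The n-th heptagonal number is n(5n−3)/2.
Smallest index with value ≥ 874: n = 19 (giving 874).
Largest index with value ≤ 5647: n = 47 (giving 5452).
Indices 19 through 47: 29 terms.

29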